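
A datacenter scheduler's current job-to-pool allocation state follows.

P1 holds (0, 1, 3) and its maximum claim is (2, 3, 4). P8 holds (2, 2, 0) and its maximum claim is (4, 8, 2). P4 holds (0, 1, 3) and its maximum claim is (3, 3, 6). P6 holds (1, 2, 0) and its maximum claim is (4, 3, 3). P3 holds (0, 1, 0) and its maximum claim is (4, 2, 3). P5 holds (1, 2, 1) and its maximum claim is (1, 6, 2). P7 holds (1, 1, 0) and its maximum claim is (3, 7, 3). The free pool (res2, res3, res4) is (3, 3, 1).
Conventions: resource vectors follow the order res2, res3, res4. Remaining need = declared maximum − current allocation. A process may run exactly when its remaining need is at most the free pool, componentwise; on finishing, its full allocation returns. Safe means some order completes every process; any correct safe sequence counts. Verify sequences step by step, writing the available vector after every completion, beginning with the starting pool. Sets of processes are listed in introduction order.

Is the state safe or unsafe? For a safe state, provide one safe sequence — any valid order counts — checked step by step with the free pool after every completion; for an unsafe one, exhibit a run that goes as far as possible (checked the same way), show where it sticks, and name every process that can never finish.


The state is SAFE; one workable sequence: P1, P6, P3, P8, P7, P5, P4.
Key observation: P1 marks the first exact bind of the order: its need (2, 2, 1) fits the free (3, 3, 1) with zero slack on a requested resource.
Walking it through:
  pool = (3, 3, 1)
  P1: need (2, 2, 1) fits (3, 3, 1); releases (0, 1, 3), pool now (3, 4, 4)
  P6: need (3, 1, 3) fits (3, 4, 4); releases (1, 2, 0), pool now (4, 6, 4)
  P3: need (4, 1, 3) fits (4, 6, 4); releases (0, 1, 0), pool now (4, 7, 4)
  P8: need (2, 6, 2) fits (4, 7, 4); releases (2, 2, 0), pool now (6, 9, 4)
  P7: need (2, 6, 3) fits (6, 9, 4); releases (1, 1, 0), pool now (7, 10, 4)
  P5: need (0, 4, 1) fits (7, 10, 4); releases (1, 2, 1), pool now (8, 12, 5)
  P4: need (3, 2, 3) fits (8, 12, 5); releases (0, 1, 3), pool now (8, 13, 8)


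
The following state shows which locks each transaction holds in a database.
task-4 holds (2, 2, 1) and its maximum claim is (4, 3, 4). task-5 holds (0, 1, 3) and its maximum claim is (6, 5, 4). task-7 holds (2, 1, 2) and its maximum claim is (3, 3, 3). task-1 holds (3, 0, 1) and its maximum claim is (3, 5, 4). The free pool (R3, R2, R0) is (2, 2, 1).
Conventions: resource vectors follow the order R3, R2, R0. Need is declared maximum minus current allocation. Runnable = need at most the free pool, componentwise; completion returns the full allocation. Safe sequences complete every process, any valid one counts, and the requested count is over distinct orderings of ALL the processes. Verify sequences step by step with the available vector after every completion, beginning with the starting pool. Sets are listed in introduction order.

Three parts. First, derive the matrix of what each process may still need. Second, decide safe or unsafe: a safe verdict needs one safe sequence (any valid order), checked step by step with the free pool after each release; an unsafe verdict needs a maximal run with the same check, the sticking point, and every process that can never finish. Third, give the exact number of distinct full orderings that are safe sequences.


(1) Remaining need (order R3, R2, R0):
  task-4: (2, 1, 3)
  task-5: (6, 4, 1)
  task-7: (1, 2, 1)
  task-1: (0, 5, 3)
(2) SAFE — a valid safe sequence is task-7, task-4, task-5, task-1.
Key observation: reading the order forward, task-7 is the first process whose need (1, 2, 1) meets the free pool (2, 2, 1) exactly on a resource it requests.
Step-by-step check:
  pool = (2, 2, 1)
  task-7 needs (1, 2, 1) <= (2, 2, 1) -> finishes; pool += (2, 1, 2) = (4, 3, 3)
  task-4 needs (2, 1, 3) <= (4, 3, 3) -> finishes; pool += (2, 2, 1) = (6, 5, 4)
  task-5 needs (6, 4, 1) <= (6, 5, 4) -> finishes; pool += (0, 1, 3) = (6, 6, 7)
  task-1 needs (0, 5, 3) <= (6, 6, 7) -> finishes; pool += (3, 0, 1) = (9, 6, 8)
(3) The exact count: 2 of the possible complete orderings are safe sequences.


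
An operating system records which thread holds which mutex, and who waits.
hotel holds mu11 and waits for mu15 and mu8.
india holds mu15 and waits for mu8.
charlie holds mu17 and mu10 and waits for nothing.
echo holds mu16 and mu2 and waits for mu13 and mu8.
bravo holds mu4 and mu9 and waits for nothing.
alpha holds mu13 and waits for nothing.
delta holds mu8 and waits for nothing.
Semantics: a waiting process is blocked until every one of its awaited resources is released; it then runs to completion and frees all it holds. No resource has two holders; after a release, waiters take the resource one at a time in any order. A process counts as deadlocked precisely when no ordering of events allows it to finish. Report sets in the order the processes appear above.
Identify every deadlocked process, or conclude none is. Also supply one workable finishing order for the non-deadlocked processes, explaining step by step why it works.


Nothing here is deadlocked.
Key observation: no waiting chain loops back on itself — every chain ends at a process that waits on nothing, so everyone eventually runs.
One completion order for the rest: delta, india, bravo, alpha, echo, hotel, charlie.
Verifying each step:
  delta waits on nothing -> runs at once and releases mu8
  india waits on mu8 — all released -> runs and releases mu15
  bravo waits on nothing -> runs at once and releases mu4 and mu9
  alpha waits on nothing -> runs at once and releases mu13
  echo waits on mu13 and mu8 — all released -> runs and releases mu16 and mu2
  hotel waits on mu15 and mu8 — all released -> runs and releases mu11
  charlie waits on nothing -> runs at once and releases mu17 and mu10


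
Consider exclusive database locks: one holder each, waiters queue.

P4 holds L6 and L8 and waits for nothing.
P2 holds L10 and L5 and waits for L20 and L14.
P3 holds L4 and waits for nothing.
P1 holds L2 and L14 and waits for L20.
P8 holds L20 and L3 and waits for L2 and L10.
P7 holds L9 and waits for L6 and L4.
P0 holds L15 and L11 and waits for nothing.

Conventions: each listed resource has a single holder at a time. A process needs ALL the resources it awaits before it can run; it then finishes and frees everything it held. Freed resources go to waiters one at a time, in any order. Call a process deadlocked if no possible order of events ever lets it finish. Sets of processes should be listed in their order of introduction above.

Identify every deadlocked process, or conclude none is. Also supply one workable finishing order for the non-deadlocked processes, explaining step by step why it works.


Deadlocked set: P2, P1 and P8.
Key observation: along P2 -> P1 -> P8 -> P2, each member waits on what the next one holds — a deadlock; no other process is dragged down with it.
A valid finishing order for the others: P4, P3, P0, P7.
Step-by-step check:
  run P4 (it waits on nothing); releases L6 and L8
  run P3 (it waits on nothing); releases L4
  run P0 (it waits on nothing); releases L15 and L11
  P7: everything it awaited (L6 and L4) is free; runs, freeing L9


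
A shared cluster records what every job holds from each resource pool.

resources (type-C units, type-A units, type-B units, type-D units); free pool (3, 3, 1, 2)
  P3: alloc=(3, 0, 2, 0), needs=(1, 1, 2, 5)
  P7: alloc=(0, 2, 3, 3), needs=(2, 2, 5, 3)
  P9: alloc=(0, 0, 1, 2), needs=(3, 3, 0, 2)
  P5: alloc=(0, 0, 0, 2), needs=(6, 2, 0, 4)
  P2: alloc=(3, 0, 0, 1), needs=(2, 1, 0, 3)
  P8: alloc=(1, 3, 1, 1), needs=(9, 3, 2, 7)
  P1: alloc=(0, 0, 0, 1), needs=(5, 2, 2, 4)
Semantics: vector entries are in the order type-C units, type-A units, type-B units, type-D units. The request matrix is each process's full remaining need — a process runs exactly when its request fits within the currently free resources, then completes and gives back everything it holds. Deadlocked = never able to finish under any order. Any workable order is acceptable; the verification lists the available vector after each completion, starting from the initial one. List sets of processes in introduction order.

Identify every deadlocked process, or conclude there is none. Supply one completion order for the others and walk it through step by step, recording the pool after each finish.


The deadlocked set is empty.
Key observation: the pool covers P9 at once, and every later process fits after earlier releases.
The rest can finish in the order P9, P2, P5, P1, P3, P8, P7. Check, step by step:
  pool = (3, 3, 1, 2)
  run P9 (needs (3, 3, 0, 2), free (3, 3, 1, 2)); after release of (0, 0, 1, 2) the pool is (3, 3, 2, 4)
  run P2 (needs (2, 1, 0, 3), free (3, 3, 2, 4)); after release of (3, 0, 0, 1) the pool is (6, 3, 2, 5)
  run P5 (needs (6, 2, 0, 4), free (6, 3, 2, 5)); after release of (0, 0, 0, 2) the pool is (6, 3, 2, 7)
  run P1 (needs (5, 2, 2, 4), free (6, 3, 2, 7)); after release of (0, 0, 0, 1) the pool is (6, 3, 2, 8)
  run P3 (needs (1, 1, 2, 5), free (6, 3, 2, 8)); after release of (3, 0, 2, 0) the pool is (9, 3, 4, 8)
  run P8 (needs (9, 3, 2, 7), free (9, 3, 4, 8)); after release of (1, 3, 1, 1) the pool is (10, 6, 5, 9)
  run P7 (needs (2, 2, 5, 3), free (10, 6, 5, 9)); after release of (0, 2, 3, 3) the pool is (10, 8, 8, 12)


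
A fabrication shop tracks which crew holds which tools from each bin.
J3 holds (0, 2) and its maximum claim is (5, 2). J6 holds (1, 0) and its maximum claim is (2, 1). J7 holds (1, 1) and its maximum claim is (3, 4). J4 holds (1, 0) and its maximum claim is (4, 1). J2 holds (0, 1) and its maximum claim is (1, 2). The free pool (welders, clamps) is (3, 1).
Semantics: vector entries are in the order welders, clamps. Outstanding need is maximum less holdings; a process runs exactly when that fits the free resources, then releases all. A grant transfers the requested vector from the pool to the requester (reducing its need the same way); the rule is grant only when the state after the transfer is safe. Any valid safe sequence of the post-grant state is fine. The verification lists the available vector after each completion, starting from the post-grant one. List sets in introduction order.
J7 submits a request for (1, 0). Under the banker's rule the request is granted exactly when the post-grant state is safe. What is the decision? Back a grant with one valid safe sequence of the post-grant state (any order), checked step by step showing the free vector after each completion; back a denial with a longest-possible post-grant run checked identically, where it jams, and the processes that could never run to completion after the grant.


DENY: after the grant no complete ordering would exist.
Key observation: after J2, J6, J4 the pool peaks at (4, 2), and each blocked process is short somewhere: J3 on welders; J7 on clamps.
After a pretend grant, a maximal execution: J2, J6, J4 — then nothing else fits. Walking it through:
  pool = (2, 1)
  run J2 (needs (1, 1), free (2, 1)); after release of (0, 1) the pool is (2, 2)
  run J6 (needs (1, 1), free (2, 2)); after release of (1, 0) the pool is (3, 2)
  run J4 (needs (3, 1), free (3, 2)); after release of (1, 0) the pool is (4, 2)
  J3 cannot run: need (5, 0) vs free (4, 2) (insufficient welders)
  J7 cannot run: need (1, 3) vs free (4, 2) (insufficient clamps)
Had the request been granted, J3 and J7 could never finish.


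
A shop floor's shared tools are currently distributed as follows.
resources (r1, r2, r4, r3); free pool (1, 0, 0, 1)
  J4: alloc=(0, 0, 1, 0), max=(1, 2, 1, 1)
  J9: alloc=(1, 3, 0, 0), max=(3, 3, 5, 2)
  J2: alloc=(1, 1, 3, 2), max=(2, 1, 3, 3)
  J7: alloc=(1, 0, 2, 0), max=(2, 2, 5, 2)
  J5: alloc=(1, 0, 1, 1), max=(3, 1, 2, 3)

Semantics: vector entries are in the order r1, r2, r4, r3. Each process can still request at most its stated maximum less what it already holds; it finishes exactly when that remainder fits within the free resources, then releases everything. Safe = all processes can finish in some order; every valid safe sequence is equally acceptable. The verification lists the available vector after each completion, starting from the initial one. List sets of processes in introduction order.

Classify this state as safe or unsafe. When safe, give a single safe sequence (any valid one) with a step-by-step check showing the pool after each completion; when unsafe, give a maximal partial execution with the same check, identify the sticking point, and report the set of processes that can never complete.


The state is UNSAFE.
Key observation: after J2, J5 the pool peaks at (3, 1, 4, 4), and each blocked process is short somewhere: J4 on r2; J9 on r4; J7 on r2.
Going as far as possible: J2, J5; after that, nothing fits. Check, step by step:
  pool = (1, 0, 0, 1)
  J2 needs (1, 0, 0, 1) <= (1, 0, 0, 1) -> finishes; pool += (1, 1, 3, 2) = (2, 1, 3, 3)
  J5 needs (2, 1, 1, 2) <= (2, 1, 3, 3) -> finishes; pool += (1, 0, 1, 1) = (3, 1, 4, 4)
  J4 cannot run: need (1, 2, 0, 1) vs free (3, 1, 4, 4) (insufficient r2)
  J9 cannot run: need (2, 0, 5, 2) vs free (3, 1, 4, 4) (insufficient r4)
  J7 cannot run: need (1, 2, 3, 2) vs free (3, 1, 4, 4) (insufficient r2)
Permanently blocked: J4, J9 and J7.


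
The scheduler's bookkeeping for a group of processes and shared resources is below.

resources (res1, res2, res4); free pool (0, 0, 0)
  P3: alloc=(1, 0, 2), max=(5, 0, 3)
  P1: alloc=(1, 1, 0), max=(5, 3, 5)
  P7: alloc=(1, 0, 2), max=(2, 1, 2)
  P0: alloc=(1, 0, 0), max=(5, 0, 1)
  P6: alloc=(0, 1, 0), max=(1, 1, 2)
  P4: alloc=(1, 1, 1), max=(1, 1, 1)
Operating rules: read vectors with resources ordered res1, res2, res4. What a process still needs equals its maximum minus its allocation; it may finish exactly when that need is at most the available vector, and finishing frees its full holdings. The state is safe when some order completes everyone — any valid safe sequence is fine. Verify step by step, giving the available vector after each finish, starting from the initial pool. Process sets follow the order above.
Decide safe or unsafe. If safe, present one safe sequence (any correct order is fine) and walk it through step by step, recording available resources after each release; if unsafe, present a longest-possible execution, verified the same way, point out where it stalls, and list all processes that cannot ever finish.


UNSAFE — no complete ordering exists.
Key observation: the pool after P4, P7, P6 is (2, 2, 3); every surviving request exceeds it in res1, so progress ends there.
The run P4, P7, P6 cannot be extended any further. Check, step by step:
  pool = (0, 0, 0)
  P4 needs (0, 0, 0) <= (0, 0, 0) -> finishes; pool += (1, 1, 1) = (1, 1, 1)
  P7 needs (1, 1, 0) <= (1, 1, 1) -> finishes; pool += (1, 0, 2) = (2, 1, 3)
  P6 needs (1, 0, 2) <= (2, 1, 3) -> finishes; pool += (0, 1, 0) = (2, 2, 3)
  blocked: P3 wants (4, 0, 1), pool (2, 2, 3) — not enough res1
  blocked: P1 wants (4, 2, 5), pool (2, 2, 3) — not enough res1 and res4
  blocked: P0 wants (4, 0, 1), pool (2, 2, 3) — not enough res1
Never able to finish: P3, P1 and P0.


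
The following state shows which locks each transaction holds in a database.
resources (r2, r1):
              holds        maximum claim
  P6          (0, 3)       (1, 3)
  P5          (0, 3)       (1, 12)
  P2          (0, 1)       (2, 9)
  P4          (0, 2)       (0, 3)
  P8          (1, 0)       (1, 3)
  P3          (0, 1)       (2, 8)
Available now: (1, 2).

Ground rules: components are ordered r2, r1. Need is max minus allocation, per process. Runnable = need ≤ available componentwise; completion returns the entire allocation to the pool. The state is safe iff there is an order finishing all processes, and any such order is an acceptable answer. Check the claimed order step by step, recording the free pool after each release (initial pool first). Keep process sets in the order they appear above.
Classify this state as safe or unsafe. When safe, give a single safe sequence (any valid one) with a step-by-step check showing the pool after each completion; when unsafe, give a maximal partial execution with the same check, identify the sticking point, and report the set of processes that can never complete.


SAFE, for example via the order P4, P6, P8, P3, P2, P5.
Key observation: reading the order forward, P6 is the first process whose need (1, 0) meets the free pool (1, 4) exactly on a resource it requests.
Step-by-step check:
  pool = (1, 2)
  run P4 (needs (0, 1), free (1, 2)); after release of (0, 2) the pool is (1, 4)
  run P6 (needs (1, 0), free (1, 4)); after release of (0, 3) the pool is (1, 7)
  run P8 (needs (0, 3), free (1, 7)); after release of (1, 0) the pool is (2, 7)
  run P3 (needs (2, 7), free (2, 7)); after release of (0, 1) the pool is (2, 8)
  run P2 (needs (2, 8), free (2, 8)); after release of (0, 1) the pool is (2, 9)
  run P5 (needs (1, 9), free (2, 9)); after release of (0, 3) the pool is (2, 12)


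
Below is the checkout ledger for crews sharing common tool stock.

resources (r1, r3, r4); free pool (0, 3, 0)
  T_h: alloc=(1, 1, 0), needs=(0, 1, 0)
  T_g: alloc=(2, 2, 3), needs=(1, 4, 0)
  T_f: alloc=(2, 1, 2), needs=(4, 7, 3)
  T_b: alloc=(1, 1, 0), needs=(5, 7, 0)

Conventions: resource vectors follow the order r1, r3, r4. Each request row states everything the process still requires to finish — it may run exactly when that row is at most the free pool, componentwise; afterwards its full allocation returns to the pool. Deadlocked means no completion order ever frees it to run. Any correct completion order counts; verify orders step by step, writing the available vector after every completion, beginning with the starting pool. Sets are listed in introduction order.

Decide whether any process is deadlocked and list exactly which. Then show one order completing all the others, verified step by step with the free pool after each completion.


Deadlocked: T_f and T_b.
Key observation: r1 is the bottleneck — with T_h, T_g done the pool holds (3, 6, 3), short of every remaining need.
One completion order for the rest: T_h, T_g. Check, step by step:
  pool = (0, 3, 0)
  T_h needs (0, 1, 0) <= (0, 3, 0) -> finishes; pool += (1, 1, 0) = (1, 4, 0)
  T_g needs (1, 4, 0) <= (1, 4, 0) -> finishes; pool += (2, 2, 3) = (3, 6, 3)
The blocked processes can never fit:
  blocked: T_f wants (4, 7, 3), pool (3, 6, 3) — not enough r1 and r3
  blocked: T_b wants (5, 7, 0), pool (3, 6, 3) — not enough r1 and r3


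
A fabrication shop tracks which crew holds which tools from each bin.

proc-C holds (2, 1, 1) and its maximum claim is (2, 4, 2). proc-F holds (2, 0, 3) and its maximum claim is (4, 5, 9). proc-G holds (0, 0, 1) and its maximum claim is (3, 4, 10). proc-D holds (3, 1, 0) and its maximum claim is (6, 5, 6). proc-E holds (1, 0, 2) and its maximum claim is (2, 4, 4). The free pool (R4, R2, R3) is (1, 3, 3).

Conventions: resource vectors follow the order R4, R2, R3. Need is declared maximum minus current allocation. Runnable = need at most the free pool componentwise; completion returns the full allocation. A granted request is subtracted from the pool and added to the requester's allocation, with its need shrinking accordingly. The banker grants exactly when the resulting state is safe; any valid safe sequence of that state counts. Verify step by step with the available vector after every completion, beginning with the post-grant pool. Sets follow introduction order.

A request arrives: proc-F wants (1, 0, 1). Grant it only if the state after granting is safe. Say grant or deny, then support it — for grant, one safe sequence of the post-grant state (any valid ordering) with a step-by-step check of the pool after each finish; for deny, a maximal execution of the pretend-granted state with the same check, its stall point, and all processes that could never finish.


DENY. Granting would leave the state unsafe.
Key observation: after proc-C, proc-E the pool peaks at (3, 4, 5), and each blocked process is short somewhere: proc-F on R2; proc-G on R3; proc-D on R3.
After a pretend grant, a maximal execution: proc-C, proc-E — then nothing else fits. Step-by-step check:
  pool = (0, 3, 2)
  run proc-C (needs (0, 3, 1), free (0, 3, 2)); after release of (2, 1, 1) the pool is (2, 4, 3)
  run proc-E (needs (1, 4, 2), free (2, 4, 3)); after release of (1, 0, 2) the pool is (3, 4, 5)
  proc-F still needs (1, 5, 5) but only (3, 4, 5) is free — short on R2
  proc-G still needs (3, 4, 9) but only (3, 4, 5) is free — short on R3
  proc-D still needs (3, 4, 6) but only (3, 4, 5) is free — short on R3
Post-grant, the permanently blocked set is proc-F, proc-G and proc-D.


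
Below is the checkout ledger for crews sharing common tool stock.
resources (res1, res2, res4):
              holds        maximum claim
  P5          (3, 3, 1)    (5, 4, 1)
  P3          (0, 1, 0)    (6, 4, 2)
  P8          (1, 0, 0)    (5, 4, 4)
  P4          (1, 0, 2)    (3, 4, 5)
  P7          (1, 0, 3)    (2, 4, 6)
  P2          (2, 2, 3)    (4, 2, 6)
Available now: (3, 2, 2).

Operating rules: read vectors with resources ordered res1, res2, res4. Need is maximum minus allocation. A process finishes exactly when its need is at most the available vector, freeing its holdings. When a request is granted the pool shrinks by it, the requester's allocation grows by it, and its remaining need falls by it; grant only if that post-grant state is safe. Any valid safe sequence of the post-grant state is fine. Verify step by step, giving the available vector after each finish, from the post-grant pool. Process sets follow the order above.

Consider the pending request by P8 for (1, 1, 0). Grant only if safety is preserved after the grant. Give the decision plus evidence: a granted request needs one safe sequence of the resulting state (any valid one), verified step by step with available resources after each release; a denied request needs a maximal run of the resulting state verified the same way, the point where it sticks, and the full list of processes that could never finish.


GRANT. The post-grant state is safe; one safe sequence: P5, P4, P3, P2, P8, P7.
Key observation: with (2, 1, 2) left after the transfer, P5 can run at once — the state stays safe.
Verifying the post-grant state step by step:
  pool = (2, 1, 2)
  P5 needs (2, 1, 0) <= (2, 1, 2) -> finishes; pool += (3, 3, 1) = (5, 4, 3)
  P4 needs (2, 4, 3) <= (5, 4, 3) -> finishes; pool += (1, 0, 2) = (6, 4, 5)
  P3 needs (6, 3, 2) <= (6, 4, 5) -> finishes; pool += (0, 1, 0) = (6, 5, 5)
  P2 needs (2, 0, 3) <= (6, 5, 5) -> finishes; pool += (2, 2, 3) = (8, 7, 8)
  P8 needs (3, 3, 4) <= (8, 7, 8) -> finishes; pool += (2, 1, 0) = (10, 8, 8)
  P7 needs (1, 4, 3) <= (10, 8, 8) -> finishes; pool += (1, 0, 3) = (11, 8, 11)


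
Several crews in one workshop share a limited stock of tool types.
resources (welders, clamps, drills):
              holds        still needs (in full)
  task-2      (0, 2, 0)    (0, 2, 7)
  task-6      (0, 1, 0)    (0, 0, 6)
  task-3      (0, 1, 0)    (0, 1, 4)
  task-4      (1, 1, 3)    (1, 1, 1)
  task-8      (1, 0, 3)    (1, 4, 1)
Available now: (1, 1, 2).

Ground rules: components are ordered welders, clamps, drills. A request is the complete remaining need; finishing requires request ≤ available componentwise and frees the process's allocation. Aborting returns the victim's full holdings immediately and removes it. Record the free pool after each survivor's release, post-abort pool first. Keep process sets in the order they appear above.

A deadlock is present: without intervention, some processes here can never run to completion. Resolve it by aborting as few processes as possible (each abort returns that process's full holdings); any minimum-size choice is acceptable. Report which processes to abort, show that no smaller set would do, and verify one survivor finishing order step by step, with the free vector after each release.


The answer: abort task-8.
Key observation: aborting task-8 returns (1, 0, 3), and task-6 — hopeless before — runs at step 3 with the returned capacity in the pool.
Why nothing smaller works: aborting no one leaves the state deadlocked as given.
One survivor order: task-3, task-4, task-6, task-2. Step-by-step check (post-abort pool first):
  pool = (2, 1, 5)
  task-3 needs (0, 1, 4) <= (2, 1, 5) -> finishes; pool += (0, 1, 0) = (2, 2, 5)
  task-4 needs (1, 1, 1) <= (2, 2, 5) -> finishes; pool += (1, 1, 3) = (3, 3, 8)
  task-6 needs (0, 0, 6) <= (3, 3, 8) -> finishes; pool += (0, 1, 0) = (3, 4, 8)
  task-2 needs (0, 2, 7) <= (3, 4, 8) -> finishes; pool += (0, 2, 0) = (3, 6, 8)


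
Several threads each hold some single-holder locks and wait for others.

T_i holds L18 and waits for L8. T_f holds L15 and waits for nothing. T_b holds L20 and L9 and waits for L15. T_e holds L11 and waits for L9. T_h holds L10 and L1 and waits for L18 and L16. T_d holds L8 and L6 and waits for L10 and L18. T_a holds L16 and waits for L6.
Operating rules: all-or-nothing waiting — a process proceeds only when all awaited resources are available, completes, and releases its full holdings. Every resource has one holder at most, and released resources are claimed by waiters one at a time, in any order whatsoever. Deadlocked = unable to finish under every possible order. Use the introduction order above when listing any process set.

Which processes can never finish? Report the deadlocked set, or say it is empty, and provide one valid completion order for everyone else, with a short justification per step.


The deadlocked set is T_i, T_h, T_d and T_a.
Key observation: the waits loop around T_i -> T_d -> T_i with no way out; T_h and T_a are caught in further circular waits.
A valid finishing order for the others: T_f, T_b, T_e.
Check, step by step:
  T_f: no waits; runs immediately, freeing L15
  T_b waits on L15 — all released -> runs and releases L20 and L9
  T_e waits on L9 — all released -> runs and releases L11


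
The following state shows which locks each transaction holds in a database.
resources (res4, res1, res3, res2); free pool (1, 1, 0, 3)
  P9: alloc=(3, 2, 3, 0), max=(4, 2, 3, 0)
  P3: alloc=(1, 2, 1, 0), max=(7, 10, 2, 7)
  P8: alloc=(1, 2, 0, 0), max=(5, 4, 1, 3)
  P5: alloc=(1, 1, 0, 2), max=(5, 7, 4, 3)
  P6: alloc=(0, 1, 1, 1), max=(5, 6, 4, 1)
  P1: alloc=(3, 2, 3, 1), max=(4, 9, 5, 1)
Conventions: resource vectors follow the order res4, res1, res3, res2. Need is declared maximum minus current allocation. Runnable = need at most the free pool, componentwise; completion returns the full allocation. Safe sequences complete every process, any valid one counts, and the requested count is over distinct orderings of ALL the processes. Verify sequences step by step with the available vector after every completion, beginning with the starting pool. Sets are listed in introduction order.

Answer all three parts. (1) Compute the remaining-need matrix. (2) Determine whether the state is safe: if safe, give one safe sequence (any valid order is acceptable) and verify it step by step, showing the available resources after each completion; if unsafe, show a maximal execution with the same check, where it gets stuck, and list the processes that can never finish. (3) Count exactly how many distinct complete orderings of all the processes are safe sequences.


(1) Outstanding need per process (order res4, res1, res3, res2):
  P9: (1, 0, 0, 0)
  P3: (6, 8, 1, 7)
  P8: (4, 2, 1, 3)
  P5: (4, 6, 4, 1)
  P6: (5, 5, 3, 0)
  P1: (1, 7, 2, 0)
(2) SAFE, for example via the order P9, P8, P6, P5, P1, P3.
Key observation: reading the order forward, P9 is the first process whose need (1, 0, 0, 0) meets the free pool (1, 1, 0, 3) exactly on a resource it requests.
Check, step by step:
  pool = (1, 1, 0, 3)
  P9 needs (1, 0, 0, 0) <= (1, 1, 0, 3) -> finishes; pool += (3, 2, 3, 0) = (4, 3, 3, 3)
  P8 needs (4, 2, 1, 3) <= (4, 3, 3, 3) -> finishes; pool += (1, 2, 0, 0) = (5, 5, 3, 3)
  P6 needs (5, 5, 3, 0) <= (5, 5, 3, 3) -> finishes; pool += (0, 1, 1, 1) = (5, 6, 4, 4)
  P5 needs (4, 6, 4, 1) <= (5, 6, 4, 4) -> finishes; pool += (1, 1, 0, 2) = (6, 7, 4, 6)
  P1 needs (1, 7, 2, 0) <= (6, 7, 4, 6) -> finishes; pool += (3, 2, 3, 1) = (9, 9, 7, 7)
  P3 needs (6, 8, 1, 7) <= (9, 9, 7, 7) -> finishes; pool += (1, 2, 1, 0) = (10, 11, 8, 7)
(3) Exactly 1 of the possible complete orderings is a safe sequence.


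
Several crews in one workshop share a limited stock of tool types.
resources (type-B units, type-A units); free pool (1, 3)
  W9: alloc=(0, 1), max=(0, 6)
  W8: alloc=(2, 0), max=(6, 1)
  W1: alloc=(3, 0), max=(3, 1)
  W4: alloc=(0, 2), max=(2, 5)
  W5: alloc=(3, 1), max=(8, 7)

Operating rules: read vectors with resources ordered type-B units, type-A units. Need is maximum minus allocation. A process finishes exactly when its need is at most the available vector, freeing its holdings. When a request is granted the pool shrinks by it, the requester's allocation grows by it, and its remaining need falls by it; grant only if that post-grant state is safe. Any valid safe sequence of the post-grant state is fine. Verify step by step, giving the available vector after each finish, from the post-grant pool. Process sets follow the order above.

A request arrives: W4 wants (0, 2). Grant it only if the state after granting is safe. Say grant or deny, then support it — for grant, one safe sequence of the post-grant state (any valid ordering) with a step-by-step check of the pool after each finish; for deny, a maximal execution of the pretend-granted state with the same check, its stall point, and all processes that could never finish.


GRANT. The post-grant state is safe; one safe sequence: W1, W4, W8, W9, W5.
Key observation: (1, 1) free after granting still covers W1 first, and each release covers the next.
Verifying the post-grant state step by step:
  pool = (1, 1)
  W1: need (0, 1) fits (1, 1); releases (3, 0), pool now (4, 1)
  W4: need (2, 1) fits (4, 1); releases (0, 4), pool now (4, 5)
  W8: need (4, 1) fits (4, 5); releases (2, 0), pool now (6, 5)
  W9: need (0, 5) fits (6, 5); releases (0, 1), pool now (6, 6)
  W5: need (5, 6) fits (6, 6); releases (3, 1), pool now (9, 7)


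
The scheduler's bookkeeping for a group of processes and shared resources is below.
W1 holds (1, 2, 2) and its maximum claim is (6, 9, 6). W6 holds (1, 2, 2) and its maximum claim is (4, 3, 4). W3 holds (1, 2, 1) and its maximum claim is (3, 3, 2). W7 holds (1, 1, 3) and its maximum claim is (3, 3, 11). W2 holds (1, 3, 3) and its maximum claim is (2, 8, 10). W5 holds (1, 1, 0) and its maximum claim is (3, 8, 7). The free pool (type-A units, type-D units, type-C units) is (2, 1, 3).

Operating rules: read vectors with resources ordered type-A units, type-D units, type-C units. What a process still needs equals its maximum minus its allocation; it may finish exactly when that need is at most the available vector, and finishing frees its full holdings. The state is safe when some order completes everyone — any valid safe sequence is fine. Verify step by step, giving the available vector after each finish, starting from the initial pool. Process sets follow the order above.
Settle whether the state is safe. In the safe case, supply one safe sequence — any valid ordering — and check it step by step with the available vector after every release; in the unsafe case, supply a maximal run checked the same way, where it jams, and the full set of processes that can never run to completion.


UNSAFE.
Key observation: after W3, W6 the pool peaks at (4, 5, 6), and each blocked process is short somewhere: W1 on type-A units, type-D units; W7 on type-C units; W2 on type-C units; W5 on type-D units, type-C units.
Going as far as possible: W3, W6; after that, nothing fits. Check, step by step:
  pool = (2, 1, 3)
  W3: need (2, 1, 1) fits (2, 1, 3); releases (1, 2, 1), pool now (3, 3, 4)
  W6: need (3, 1, 2) fits (3, 3, 4); releases (1, 2, 2), pool now (4, 5, 6)
  blocked: W1 wants (5, 7, 4), pool (4, 5, 6) — not enough type-A units and type-D units
  blocked: W7 wants (2, 2, 8), pool (4, 5, 6) — not enough type-C units
  blocked: W2 wants (1, 5, 7), pool (4, 5, 6) — not enough type-C units
  blocked: W5 wants (2, 7, 7), pool (4, 5, 6) — not enough type-D units and type-C units
Processes that can never finish: W1, W7, W2 and W5.


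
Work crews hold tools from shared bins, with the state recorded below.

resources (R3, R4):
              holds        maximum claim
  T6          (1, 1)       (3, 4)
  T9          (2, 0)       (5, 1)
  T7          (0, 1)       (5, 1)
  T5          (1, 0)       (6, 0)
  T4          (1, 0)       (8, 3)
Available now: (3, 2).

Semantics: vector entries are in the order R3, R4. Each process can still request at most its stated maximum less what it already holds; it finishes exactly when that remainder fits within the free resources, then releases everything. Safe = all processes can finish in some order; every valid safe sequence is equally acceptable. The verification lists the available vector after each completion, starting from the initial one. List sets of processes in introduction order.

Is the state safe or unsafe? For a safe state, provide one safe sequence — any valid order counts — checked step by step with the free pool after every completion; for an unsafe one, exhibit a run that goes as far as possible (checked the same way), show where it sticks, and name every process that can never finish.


SAFE. One safe sequence: T9, T7, T5, T6, T4.
Key observation: T9 marks the first exact bind of the order: its need (3, 1) fits the free (3, 2) with zero slack on a requested resource.
Walking it through:
  pool = (3, 2)
  T9: need (3, 1) fits (3, 2); releases (2, 0), pool now (5, 2)
  T7: need (5, 0) fits (5, 2); releases (0, 1), pool now (5, 3)
  T5: need (5, 0) fits (5, 3); releases (1, 0), pool now (6, 3)
  T6: need (2, 3) fits (6, 3); releases (1, 1), pool now (7, 4)
  T4: need (7, 3) fits (7, 4); releases (1, 0), pool now (8, 4)


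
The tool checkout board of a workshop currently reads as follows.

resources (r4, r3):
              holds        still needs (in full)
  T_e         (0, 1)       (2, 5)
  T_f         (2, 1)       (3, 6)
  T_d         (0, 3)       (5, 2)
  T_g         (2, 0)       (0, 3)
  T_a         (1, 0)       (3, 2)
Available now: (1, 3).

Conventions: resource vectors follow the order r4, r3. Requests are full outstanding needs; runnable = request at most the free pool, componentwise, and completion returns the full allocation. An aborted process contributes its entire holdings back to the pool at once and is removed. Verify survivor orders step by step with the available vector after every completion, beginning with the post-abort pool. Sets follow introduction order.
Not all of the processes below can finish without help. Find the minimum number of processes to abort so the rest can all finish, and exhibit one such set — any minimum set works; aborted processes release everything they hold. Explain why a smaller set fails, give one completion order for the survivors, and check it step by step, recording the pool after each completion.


Minimum abort set: T_d.
Key observation: aborting T_d returns (0, 3), and T_e — hopeless before — runs at step 2 with the returned capacity in the pool.
No smaller set exists: with zero aborts the deadlock remains.
One survivor order: T_g, T_e, T_f, T_a. Step-by-step check (post-abort pool first):
  pool = (1, 6)
  T_g: need (0, 3) fits (1, 6); releases (2, 0), pool now (3, 6)
  T_e: need (2, 5) fits (3, 6); releases (0, 1), pool now (3, 7)
  T_f: need (3, 6) fits (3, 7); releases (2, 1), pool now (5, 8)
  T_a: need (3, 2) fits (5, 8); releases (1, 0), pool now (6, 8)


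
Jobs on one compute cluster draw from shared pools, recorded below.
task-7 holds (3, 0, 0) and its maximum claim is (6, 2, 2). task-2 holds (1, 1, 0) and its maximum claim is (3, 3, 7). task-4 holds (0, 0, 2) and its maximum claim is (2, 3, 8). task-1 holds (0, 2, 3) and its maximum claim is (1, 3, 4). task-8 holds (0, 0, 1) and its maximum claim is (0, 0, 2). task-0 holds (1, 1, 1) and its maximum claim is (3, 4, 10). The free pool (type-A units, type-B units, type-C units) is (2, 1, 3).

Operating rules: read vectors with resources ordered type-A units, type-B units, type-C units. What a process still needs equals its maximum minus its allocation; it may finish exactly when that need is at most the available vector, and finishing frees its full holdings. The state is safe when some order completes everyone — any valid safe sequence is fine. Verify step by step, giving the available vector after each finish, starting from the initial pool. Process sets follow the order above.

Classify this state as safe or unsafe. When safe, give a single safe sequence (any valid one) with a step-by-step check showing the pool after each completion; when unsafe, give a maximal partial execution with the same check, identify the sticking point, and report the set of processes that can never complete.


SAFE, for example via the order task-1, task-4, task-2, task-8, task-0, task-7.
Key observation: the order's first zero-slack moment is task-1 ((1, 1, 1) needed, (2, 1, 3) free — a requested resource with nothing to spare).
Step-by-step check:
  pool = (2, 1, 3)
  task-1: need (1, 1, 1) fits (2, 1, 3); releases (0, 2, 3), pool now (2, 3, 6)
  task-4: need (2, 3, 6) fits (2, 3, 6); releases (0, 0, 2), pool now (2, 3, 8)
  task-2: need (2, 2, 7) fits (2, 3, 8); releases (1, 1, 0), pool now (3, 4, 8)
  task-8: need (0, 0, 1) fits (3, 4, 8); releases (0, 0, 1), pool now (3, 4, 9)
  task-0: need (2, 3, 9) fits (3, 4, 9); releases (1, 1, 1), pool now (4, 5, 10)
  task-7: need (3, 2, 2) fits (4, 5, 10); releases (3, 0, 0), pool now (7, 5, 10)


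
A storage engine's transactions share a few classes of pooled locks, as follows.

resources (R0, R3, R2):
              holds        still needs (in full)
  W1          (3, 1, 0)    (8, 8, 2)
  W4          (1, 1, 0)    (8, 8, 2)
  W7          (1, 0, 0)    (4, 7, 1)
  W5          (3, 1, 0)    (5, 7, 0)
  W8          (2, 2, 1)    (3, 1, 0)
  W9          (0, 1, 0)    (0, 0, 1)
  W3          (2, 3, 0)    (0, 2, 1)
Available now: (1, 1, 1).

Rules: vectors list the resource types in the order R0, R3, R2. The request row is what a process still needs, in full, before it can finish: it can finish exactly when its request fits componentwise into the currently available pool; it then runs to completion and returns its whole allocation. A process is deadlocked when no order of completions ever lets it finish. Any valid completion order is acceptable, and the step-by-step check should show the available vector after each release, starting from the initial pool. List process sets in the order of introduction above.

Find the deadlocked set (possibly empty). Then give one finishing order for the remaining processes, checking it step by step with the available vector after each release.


Nothing here is deadlocked.
Key observation: no deadlock: W9 fits now, and the freed resources carry the rest through.
One completion order for the rest: W9, W3, W8, W5, W7, W4, W1. Walking it through:
  pool = (1, 1, 1)
  run W9 (needs (0, 0, 1), free (1, 1, 1)); after release of (0, 1, 0) the pool is (1, 2, 1)
  run W3 (needs (0, 2, 1), free (1, 2, 1)); after release of (2, 3, 0) the pool is (3, 5, 1)
  run W8 (needs (3, 1, 0), free (3, 5, 1)); after release of (2, 2, 1) the pool is (5, 7, 2)
  run W5 (needs (5, 7, 0), free (5, 7, 2)); after release of (3, 1, 0) the pool is (8, 8, 2)
  run W7 (needs (4, 7, 1), free (8, 8, 2)); after release of (1, 0, 0) the pool is (9, 8, 2)
  run W4 (needs (8, 8, 2), free (9, 8, 2)); after release of (1, 1, 0) the pool is (10, 9, 2)
  run W1 (needs (8, 8, 2), free (10, 9, 2)); after release of (3, 1, 0) the pool is (13, 10, 2)


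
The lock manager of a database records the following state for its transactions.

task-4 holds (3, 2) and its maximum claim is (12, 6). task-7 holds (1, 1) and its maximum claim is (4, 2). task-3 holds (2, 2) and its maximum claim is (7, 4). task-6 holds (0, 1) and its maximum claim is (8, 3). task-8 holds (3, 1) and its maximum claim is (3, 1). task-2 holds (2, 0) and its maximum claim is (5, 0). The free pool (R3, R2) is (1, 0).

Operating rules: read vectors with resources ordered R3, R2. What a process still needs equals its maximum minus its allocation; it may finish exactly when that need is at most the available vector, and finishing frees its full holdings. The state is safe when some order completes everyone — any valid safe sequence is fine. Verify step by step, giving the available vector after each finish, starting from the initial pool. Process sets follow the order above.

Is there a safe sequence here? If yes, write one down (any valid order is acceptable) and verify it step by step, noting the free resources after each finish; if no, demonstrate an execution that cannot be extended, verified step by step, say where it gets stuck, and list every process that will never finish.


The state is SAFE; one workable sequence: task-8, task-7, task-3, task-2, task-6, task-4.
Key observation: reading the order forward, task-7 is the first process whose need (3, 1) meets the free pool (4, 1) exactly on a resource it requests.
Step-by-step check:
  pool = (1, 0)
  run task-8 (needs (0, 0), free (1, 0)); after release of (3, 1) the pool is (4, 1)
  run task-7 (needs (3, 1), free (4, 1)); after release of (1, 1) the pool is (5, 2)
  run task-3 (needs (5, 2), free (5, 2)); after release of (2, 2) the pool is (7, 4)
  run task-2 (needs (3, 0), free (7, 4)); after release of (2, 0) the pool is (9, 4)
  run task-6 (needs (8, 2), free (9, 4)); after release of (0, 1) the pool is (9, 5)
  run task-4 (needs (9, 4), free (9, 5)); after release of (3, 2) the pool is (12, 7)
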